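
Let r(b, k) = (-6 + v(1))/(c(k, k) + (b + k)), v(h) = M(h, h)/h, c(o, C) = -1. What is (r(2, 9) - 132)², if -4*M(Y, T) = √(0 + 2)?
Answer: (5304 + √2)²/1600 ≈ 17592.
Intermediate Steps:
M(Y, T) = -√2/4 (M(Y, T) = -√(0 + 2)/4 = -√2/4)
v(h) = -√2/(4*h) (v(h) = (-√2/4)/h = -√2/(4*h))
r(b, k) = (-6 - √2/4)/(-1 + b + k) (r(b, k) = (-6 - ¼*√2/1)/(-1 + (b + k)) = (-6 - ¼*√2*1)/(-1 + b + k) = (-6 - √2/4)/(-1 + b + k))
(r(2, 9) - 132)² = ((-6 - √2/4)/(-1 + 2 + 9) - 132)² = ((-6 - √2/4)/10 - 132)² = ((-⅗ - √2/40) - 132)² = (-663/5 - √2/40)²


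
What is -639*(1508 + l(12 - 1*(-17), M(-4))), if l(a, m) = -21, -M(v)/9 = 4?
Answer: -950193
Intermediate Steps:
M(v) = -36 (M(v) = -9*4 = -36)
-639*(1508 + l(12 - 1*(-17), M(-4))) = -639*(1508 - 21) = -639*1487 = -950193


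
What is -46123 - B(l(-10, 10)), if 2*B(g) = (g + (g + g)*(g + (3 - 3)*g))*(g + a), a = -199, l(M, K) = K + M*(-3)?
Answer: 211457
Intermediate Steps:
l(M, K) = K - 3*M
B(g) = (-199 + g)*(g + 2*g**2)/2 (B(g) = ((g + (g + g)*(g + (3 - 3)*g))*(g - 199))/2 = ((g + (2*g)*(g + 0*g))*(-199 + g))/2 = ((g + (2*g)*(g + 0))*(-199 + g))/2 = ((g + (2*g)*g)*(-199 + g))/2 = ((g + 2*g**2)*(-199 + g))/2 = ((-199 + g)*(g + 2*g**2))/2 = (-199 + g)*(g + 2*g**2)/2)
-46123 - B(l(-10, 10)) = -46123 - (10 - 3*(-10))*(-199 - 397*(10 - 3*(-10)) + 2*(10 - 3*(-10))**2)/2 = -46123 - (10 + 30)*(-199 - 397*(10 + 30) + 2*(10 + 30)**2)/2 = -46123 - 40*(-199 - 397*40 + 2*40**2)/2 = -46123 - 40*(-199 - 15880 + 2*1600)/2 = -46123 - 40*(-199 - 15880 + 3200)/2 = -46123 - 40*(-12879)/2 = -46123 - 1*(-257580) = -46123 + 257580 = 211457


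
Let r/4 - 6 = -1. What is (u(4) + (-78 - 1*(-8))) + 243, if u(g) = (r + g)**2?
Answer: 749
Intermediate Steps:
r = 20 (r = 24 + 4*(-1) = 24 - 4 = 20)
u(g) = (20 + g)**2
(u(4) + (-78 - 1*(-8))) + 243 = ((20 + 4)**2 + (-78 - 1*(-8))) + 243 = (24**2 + (-78 + 8)) + 243 = (576 - 70) + 243 = 506 + 243 = 749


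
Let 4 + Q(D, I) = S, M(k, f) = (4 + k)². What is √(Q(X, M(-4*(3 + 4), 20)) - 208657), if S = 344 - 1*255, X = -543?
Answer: 2*I*√52143 ≈ 456.7*I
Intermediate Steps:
S = 89 (S = 344 - 255 = 89)
Q(D, I) = 85 (Q(D, I) = -4 + 89 = 85)
√(Q(X, M(-4*(3 + 4), 20)) - 208657) = √(85 - 208657) = √(-208572) = 2*I*√52143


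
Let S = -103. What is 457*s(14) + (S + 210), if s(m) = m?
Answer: 6505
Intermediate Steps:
457*s(14) + (S + 210) = 457*14 + (-103 + 210) = 6398 + 107 = 6505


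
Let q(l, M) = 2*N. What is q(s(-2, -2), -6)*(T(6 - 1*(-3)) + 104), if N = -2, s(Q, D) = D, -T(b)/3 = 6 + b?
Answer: -236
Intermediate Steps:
T(b) = -18 - 3*b (T(b) = -3*(6 + b) = -18 - 3*b)
q(l, M) = -4 (q(l, M) = 2*(-2) = -4)
q(s(-2, -2), -6)*(T(6 - 1*(-3)) + 104) = -4*((-18 - 3*(6 - 1*(-3))) + 104) = -4*((-18 - 3*(6 + 3)) + 104) = -4*((-18 - 3*9) + 104) = -4*((-18 - 27) + 104) = -4*(-45 + 104) = -4*59 = -236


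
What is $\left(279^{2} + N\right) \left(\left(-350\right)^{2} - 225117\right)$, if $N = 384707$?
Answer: $-47465288116$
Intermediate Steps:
$\left(279^{2} + N\right) \left(\left(-350\right)^{2} - 225117\right) = \left(279^{2} + 384707\right) \left(\left(-350\right)^{2} - 225117\right) = \left(77841 + 384707\right) \left(122500 - 225117\right) = 462548 \left(-102617\right) = -47465288116$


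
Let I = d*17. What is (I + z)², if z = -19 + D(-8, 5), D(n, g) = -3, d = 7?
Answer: 9409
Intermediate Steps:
z = -22 (z = -19 - 3 = -22)
I = 119 (I = 7*17 = 119)
(I + z)² = (119 - 22)² = 97² = 9409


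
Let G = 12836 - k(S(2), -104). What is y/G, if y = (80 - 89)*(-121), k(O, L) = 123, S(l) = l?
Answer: 1089/12713 ≈ 0.085660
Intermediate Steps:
y = 1089 (y = -9*(-121) = 1089)
G = 12713 (G = 12836 - 1*123 = 12836 - 123 = 12713)
y/G = 1089/12713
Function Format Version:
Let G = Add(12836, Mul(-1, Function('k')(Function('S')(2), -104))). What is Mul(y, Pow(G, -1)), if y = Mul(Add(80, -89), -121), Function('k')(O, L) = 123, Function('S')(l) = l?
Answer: Rational(1089, 12713) ≈ 0.085660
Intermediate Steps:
y = 1089 (y = Mul(-9, -121) = 1089)
G = 12713 (G = Add(12836, Mul(-1, 123)) = Add(12836, -123) = 12713)
Mul(y, Pow(G, -1)) = Mul(1089, Pow(12713, -1)) = Mul(1089, Rational(1, 12713)) = Rational(1089, 12713)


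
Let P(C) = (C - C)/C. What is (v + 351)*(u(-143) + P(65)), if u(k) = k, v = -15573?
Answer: 2176746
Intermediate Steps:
P(C) = 0 (P(C) = 0/C = 0)
(v + 351)*(u(-143) + P(65)) = (-15573 + 351)*(-143 + 0) = -15222*(-143) = 2176746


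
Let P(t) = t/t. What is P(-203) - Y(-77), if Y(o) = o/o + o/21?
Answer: 11/3 ≈ 3.6667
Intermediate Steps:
Y(o) = 1 + o/21 (Y(o) = 1 + o*(1/21) = 1 + o/21)
P(t) = 1
P(-203) - Y(-77) = 1 - (1 + (1/21)*(-77)) = 1 - (1 - 11/3) = 1 - 1*(-8/3) = 1 + 8/3 = 11/3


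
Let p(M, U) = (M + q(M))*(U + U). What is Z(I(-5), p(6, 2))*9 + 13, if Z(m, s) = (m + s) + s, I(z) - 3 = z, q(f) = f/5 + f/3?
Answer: 3287/5 ≈ 657.40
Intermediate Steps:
q(f) = 8*f/15 (q(f) = f*(⅕) + f*(⅓) = f/5 + f/3 = 8*f/15)
I(z) = 3 + z
p(M, U) = 46*M*U/15 (p(M, U) = (M + 8*M/15)*(U + U) = (23*M/15)*(2*U) = 46*M*U/15)
Z(m, s) = m + 2*s
Z(I(-5), p(6, 2))*9 + 13 = ((3 - 5) + 2*((46/15)*6*2))*9 + 13 = (-2 + 2*(184/5))*9 + 13 = (-2 + 368/5)*9 + 13 = (358/5)*9 + 13 = 3222/5 + 13 = 3287/5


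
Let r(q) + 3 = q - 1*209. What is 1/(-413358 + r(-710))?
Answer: -1/414280 ≈ -2.4138e-6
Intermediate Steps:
r(q) = -212 + q (r(q) = -3 + (q - 1*209) = -3 + (q - 209) = -3 + (-209 + q) = -212 + q)
1/(-413358 + r(-710)) = 1/(-413358 + (-212 - 710)) = 1/(-413358 - 922) = 1/(-414280) = -1/414280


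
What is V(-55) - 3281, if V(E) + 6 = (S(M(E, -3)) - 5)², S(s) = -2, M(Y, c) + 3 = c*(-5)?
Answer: -3238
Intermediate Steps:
M(Y, c) = -3 - 5*c (M(Y, c) = -3 + c*(-5) = -3 - 5*c)
V(E) = 43 (V(E) = -6 + (-2 - 5)² = -6 + (-7)² = -6 + 49 = 43)
V(-55) - 3281 = 43 - 3281 = -3238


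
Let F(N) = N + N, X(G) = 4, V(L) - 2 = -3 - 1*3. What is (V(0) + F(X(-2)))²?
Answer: 16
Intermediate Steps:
V(L) = -4 (V(L) = 2 + (-3 - 1*3) = 2 + (-3 - 3) = 2 - 6 = -4)
F(N) = 2*N
(V(0) + F(X(-2)))² = (-4 + 2*4)² = (-4 + 8)² = 4² = 16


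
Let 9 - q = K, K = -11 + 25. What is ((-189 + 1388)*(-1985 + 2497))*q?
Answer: -3069440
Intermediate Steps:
K = 14
q = -5 (q = 9 - 1*14 = 9 - 14 = -5)
((-189 + 1388)*(-1985 + 2497))*q = ((-189 + 1388)*(-1985 + 2497))*(-5) = (1199*512)*(-5) = 613888*(-5) = -3069440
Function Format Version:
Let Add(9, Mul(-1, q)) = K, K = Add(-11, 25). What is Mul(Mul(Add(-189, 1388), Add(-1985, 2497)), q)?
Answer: -3069440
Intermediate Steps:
K = 14
q = -5 (q = Add(9, Mul(-1, 14)) = Add(9, -14) = -5)
Mul(Mul(Add(-189, 1388), Add(-1985, 2497)), q) = Mul(Mul(Add(-189, 1388), Add(-1985, 2497)), -5) = Mul(Mul(1199, 512), -5) = Mul(613888, -5) = -3069440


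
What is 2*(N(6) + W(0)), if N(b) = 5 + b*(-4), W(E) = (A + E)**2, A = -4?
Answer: -6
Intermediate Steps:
W(E) = (-4 + E)**2
N(b) = 5 - 4*b
2*(N(6) + W(0)) = 2*((5 - 4*6) + (-4 + 0)**2) = 2*((5 - 24) + (-4)**2) = 2*(-19 + 16) = 2*(-3) = -6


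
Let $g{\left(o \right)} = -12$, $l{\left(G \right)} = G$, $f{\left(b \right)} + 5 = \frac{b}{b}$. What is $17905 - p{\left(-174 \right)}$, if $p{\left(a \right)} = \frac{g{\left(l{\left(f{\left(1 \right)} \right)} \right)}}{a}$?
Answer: $\frac{519243}{29} \approx 17905.0$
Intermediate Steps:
$f{\left(b \right)} = -4$ ($f{\left(b \right)} = -5 + \frac{b}{b} = -5 + 1 = -4$)
$p{\left(a \right)} = - \frac{12}{a}$
$17905 - p{\left(-174 \right)} = 17905 - - \frac{12}{-174} = 17905 - \left(-12\right) \left(- \frac{1}{174}\right) = 17905 - \frac{2}{29} = \frac{519243}{29}$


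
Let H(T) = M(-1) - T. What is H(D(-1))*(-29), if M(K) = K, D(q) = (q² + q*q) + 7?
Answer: 290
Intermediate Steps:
D(q) = 7 + 2*q² (D(q) = (q² + q²) + 7 = 2*q² + 7 = 7 + 2*q²)
H(T) = -1 - T
H(D(-1))*(-29) = (-1 - (7 + 2*(-1)²))*(-29) = (-1 - (7 + 2*1))*(-29) = (-1 - (7 + 2))*(-29) = (-1 - 1*9)*(-29) = (-1 - 9)*(-29) = -10*(-29) = 290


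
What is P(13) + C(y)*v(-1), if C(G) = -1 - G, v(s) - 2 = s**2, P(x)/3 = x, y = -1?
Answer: 39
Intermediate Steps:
P(x) = 3*x
v(s) = 2 + s**2
P(13) + C(y)*v(-1) = 3*13 + (-1 - 1*(-1))*(2 + (-1)**2) = 39 + (-1 + 1)*(2 + 1) = 39 + 0*3 = 39 + 0 = 39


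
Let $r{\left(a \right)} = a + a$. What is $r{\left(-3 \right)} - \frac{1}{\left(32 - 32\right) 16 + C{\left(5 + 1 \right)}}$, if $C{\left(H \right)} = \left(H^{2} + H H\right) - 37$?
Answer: $- \frac{211}{35} \approx -6.0286$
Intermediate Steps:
$r{\left(a \right)} = 2 a$
$C{\left(H \right)} = -37 + 2 H^{2}$ ($C{\left(H \right)} = \left(H^{2} + H^{2}\right) - 37 = 2 H^{2} - 37 = -37 + 2 H^{2}$)
$r{\left(-3 \right)} - \frac{1}{\left(32 - 32\right) 16 + C{\left(5 + 1 \right)}} = 2 \left(-3\right) - \frac{1}{\left(32 - 32\right) 16 - \left(37 - 2 \left(5 + 1\right)^{2}\right)} = -6 - \frac{1}{0 \cdot 16 - \left(37 - 2 \cdot 6^{2}\right)} = -6 - \frac{1}{0 + \left(-37 + 2 \cdot 36\right)} = -6 - \frac{1}{0 + \left(-37 + 72\right)} = -6 - \frac{1}{0 + 35} = -6 - \frac{1}{35} = - \frac{211}{35}$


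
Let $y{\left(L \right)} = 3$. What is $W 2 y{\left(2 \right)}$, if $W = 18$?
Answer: $108$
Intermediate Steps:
$W 2 y{\left(2 \right)} = 18 \cdot 2 \cdot 3 = 36 \cdot 3 = 108$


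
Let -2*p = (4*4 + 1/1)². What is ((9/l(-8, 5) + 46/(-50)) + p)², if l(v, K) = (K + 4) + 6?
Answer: 52432081/2500 ≈ 20973.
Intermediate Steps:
l(v, K) = 10 + K (l(v, K) = (4 + K) + 6 = 10 + K)
p = -289/2 (p = -(4*4 + 1/1)²/2 = -(16 + 1)²/2 = -½*17² = -½*289 = -289/2 ≈ -144.50)
((9/l(-8, 5) + 46/(-50)) + p)² = ((9/(10 + 5) + 46/(-50)) - 289/2)² = ((9/15 + 46*(-1/50)) - 289/2)² = ((9*(1/15) - 23/25) - 289/2)² = ((⅗ - 23/25) - 289/2)² = (-8/25 - 289/2)² = (-7241/50)² = 52432081/2500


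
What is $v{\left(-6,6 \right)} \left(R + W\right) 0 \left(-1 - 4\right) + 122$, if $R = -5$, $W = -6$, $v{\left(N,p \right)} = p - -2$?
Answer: $122$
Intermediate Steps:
$v{\left(N,p \right)} = 2 + p$ ($v{\left(N,p \right)} = p + 2 = 2 + p$)
$v{\left(-6,6 \right)} \left(R + W\right) 0 \left(-1 - 4\right) + 122 = \left(2 + 6\right) \left(-5 - 6\right) 0 \left(-1 - 4\right) + 122 = 8 \left(- 11 \cdot 0 \left(-5\right)\right) + 122 = 8 \left(\left(-11\right) 0\right) + 122 = 8 \cdot 0 + 122 = 0 + 122 = 122$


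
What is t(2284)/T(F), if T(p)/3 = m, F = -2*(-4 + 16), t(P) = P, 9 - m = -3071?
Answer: 571/2310 ≈ 0.24719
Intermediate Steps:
m = 3080 (m = 9 - 1*(-3071) = 9 + 3071 = 3080)
F = -24 (F = -2*12 = -24)
T(p) = 9240 (T(p) = 3*3080 = 9240)
t(2284)/T(F) = 2284/9240 = 2284*(1/9240) = 571/2310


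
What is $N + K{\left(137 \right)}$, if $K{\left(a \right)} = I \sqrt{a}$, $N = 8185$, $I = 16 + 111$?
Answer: $8185 + 127 \sqrt{137} \approx 9671.5$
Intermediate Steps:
$I = 127$
$K{\left(a \right)} = 127 \sqrt{a}$
$N + K{\left(137 \right)} = 8185 + 127 \sqrt{137}$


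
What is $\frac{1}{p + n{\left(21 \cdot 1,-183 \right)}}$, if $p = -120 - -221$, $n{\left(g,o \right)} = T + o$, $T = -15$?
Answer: $- \frac{1}{97} \approx -0.010309$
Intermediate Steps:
$n{\left(g,o \right)} = -15 + o$
$p = 101$ ($p = -120 + 221 = 101$)
$\frac{1}{p + n{\left(21 \cdot 1,-183 \right)}} = \frac{1}{101 - 198} = \frac{1}{-97} = - \frac{1}{97}$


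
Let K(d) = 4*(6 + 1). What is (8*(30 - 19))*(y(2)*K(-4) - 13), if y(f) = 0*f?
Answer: -1144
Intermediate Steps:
y(f) = 0
K(d) = 28 (K(d) = 4*7 = 28)
(8*(30 - 19))*(y(2)*K(-4) - 13) = (8*(30 - 19))*(0*28 - 13) = (8*11)*(0 - 13) = 88*(-13) = -1144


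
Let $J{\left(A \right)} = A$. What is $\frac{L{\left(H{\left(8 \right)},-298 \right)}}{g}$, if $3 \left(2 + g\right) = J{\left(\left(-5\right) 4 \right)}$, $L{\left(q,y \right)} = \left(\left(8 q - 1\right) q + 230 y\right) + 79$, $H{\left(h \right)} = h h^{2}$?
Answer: $- \frac{6084537}{26} \approx -2.3402 \cdot 10^{5}$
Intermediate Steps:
$H{\left(h \right)} = h^{3}$
$L{\left(q,y \right)} = 79 + 230 y + q \left(-1 + 8 q\right)$ ($L{\left(q,y \right)} = \left(\left(-1 + 8 q\right) q + 230 y\right) + 79 = \left(q \left(-1 + 8 q\right) + 230 y\right) + 79 = \left(230 y + q \left(-1 + 8 q\right)\right) + 79 = 79 + 230 y + q \left(-1 + 8 q\right)$)
$g = - \frac{26}{3}$ ($g = -2 + \frac{\left(-5\right) 4}{3} = -2 + \frac{1}{3} \left(-20\right) = -2 - \frac{20}{3} = - \frac{26}{3} \approx -8.6667$)
$\frac{L{\left(H{\left(8 \right)},-298 \right)}}{g} = \frac{79 - 8^{3} + 8 \left(8^{3}\right)^{2} + 230 \left(-298\right)}{- \frac{26}{3}} = \left(79 - 512 + 8 \cdot 512^{2} - 68540\right) \left(- \frac{3}{26}\right) = \left(79 - 512 + 8 \cdot 262144 - 68540\right) \left(- \frac{3}{26}\right) = \left(79 - 512 + 2097152 - 68540\right) \left(- \frac{3}{26}\right) = 2028179 \left(- \frac{3}{26}\right) = - \frac{6084537}{26}$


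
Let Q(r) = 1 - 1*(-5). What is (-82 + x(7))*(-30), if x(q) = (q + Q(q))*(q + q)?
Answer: -3000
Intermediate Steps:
Q(r) = 6 (Q(r) = 1 + 5 = 6)
x(q) = 2*q*(6 + q) (x(q) = (q + 6)*(q + q) = (6 + q)*(2*q) = 2*q*(6 + q))
(-82 + x(7))*(-30) = (-82 + 2*7*(6 + 7))*(-30) = (-82 + 2*7*13)*(-30) = (-82 + 182)*(-30) = 100*(-30) = -3000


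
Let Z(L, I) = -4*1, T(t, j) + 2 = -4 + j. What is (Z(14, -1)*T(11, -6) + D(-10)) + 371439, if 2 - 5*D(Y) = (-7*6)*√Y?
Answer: 1857437/5 + 42*I*√10/5 ≈ 3.7149e+5 + 26.563*I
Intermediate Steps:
T(t, j) = -6 + j (T(t, j) = -2 + (-4 + j) = -6 + j)
D(Y) = ⅖ + 42*√Y/5 (D(Y) = ⅖ - (-7*6)*√Y/5 = ⅖ - (-42)*√Y/5 = ⅖ + 42*√Y/5)
Z(L, I) = -4
(Z(14, -1)*T(11, -6) + D(-10)) + 371439 = (-4*(-6 - 6) + (⅖ + 42*√(-10)/5)) + 371439 = (-4*(-12) + (⅖ + 42*(I*√10)/5)) + 371439 = (48 + (⅖ + 42*I*√10/5)) + 371439 = (242/5 + 42*I*√10/5) + 371439 = 1857437/5 + 42*I*√10/5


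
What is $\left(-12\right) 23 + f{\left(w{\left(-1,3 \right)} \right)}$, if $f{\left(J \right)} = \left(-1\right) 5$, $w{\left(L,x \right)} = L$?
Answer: $-281$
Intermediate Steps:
$f{\left(J \right)} = -5$
$\left(-12\right) 23 + f{\left(w{\left(-1,3 \right)} \right)} = \left(-12\right) 23 - 5 = -276 - 5 = -281$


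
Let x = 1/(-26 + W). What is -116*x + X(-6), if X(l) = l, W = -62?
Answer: -103/22 ≈ -4.6818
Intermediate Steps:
x = -1/88 (x = 1/(-26 - 62) = 1/(-88) = -1/88 ≈ -0.011364)
-116*x + X(-6) = -116*(-1/88) - 6 = 29/22 - 6 = -103/22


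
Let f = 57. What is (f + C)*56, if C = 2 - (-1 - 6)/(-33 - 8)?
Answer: 135072/41 ≈ 3294.4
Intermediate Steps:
C = 75/41 (C = 2 - (-7)/(-41) = 2 - (-7)*(-1)/41 = 2 - 1*7/41 = 2 - 7/41 = 75/41 ≈ 1.8293)
(f + C)*56 = (57 + 75/41)*56 = (2412/41)*56 = 135072/41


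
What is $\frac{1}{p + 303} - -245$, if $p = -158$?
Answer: $\frac{35526}{145} \approx 245.01$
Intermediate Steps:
$\frac{1}{p + 303} - -245 = \frac{1}{-158 + 303} - -245 = \frac{1}{145} + 245 = \frac{35526}{145}$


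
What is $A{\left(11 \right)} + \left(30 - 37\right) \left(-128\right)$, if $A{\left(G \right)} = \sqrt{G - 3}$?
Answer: $896 + 2 \sqrt{2} \approx 898.83$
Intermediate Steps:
$A{\left(G \right)} = \sqrt{-3 + G}$
$A{\left(11 \right)} + \left(30 - 37\right) \left(-128\right) = \sqrt{-3 + 11} + \left(30 - 37\right) \left(-128\right) = \sqrt{8} + \left(30 - 37\right) \left(-128\right) = 2 \sqrt{2} - -896 = 2 \sqrt{2} + 896 = 896 + 2 \sqrt{2}$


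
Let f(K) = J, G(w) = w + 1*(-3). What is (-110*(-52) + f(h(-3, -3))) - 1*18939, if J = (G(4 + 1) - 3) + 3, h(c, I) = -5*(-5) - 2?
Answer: -13217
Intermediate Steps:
G(w) = -3 + w (G(w) = w - 3 = -3 + w)
h(c, I) = 23 (h(c, I) = 25 - 2 = 23)
J = 2 (J = ((-3 + (4 + 1)) - 3) + 3 = ((-3 + 5) - 3) + 3 = (2 - 3) + 3 = -1 + 3 = 2)
f(K) = 2
(-110*(-52) + f(h(-3, -3))) - 1*18939 = (-110*(-52) + 2) - 1*18939 = (5720 + 2) - 18939 = 5722 - 18939 = -13217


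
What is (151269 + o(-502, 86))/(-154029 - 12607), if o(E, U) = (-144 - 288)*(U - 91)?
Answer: -153429/166636 ≈ -0.92074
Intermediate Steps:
o(E, U) = 39312 - 432*U (o(E, U) = -432*(-91 + U) = 39312 - 432*U)
(151269 + o(-502, 86))/(-154029 - 12607) = (151269 + (39312 - 432*86))/(-154029 - 12607) = (151269 + (39312 - 37152))/(-166636) = (151269 + 2160)*(-1/166636) = 153429*(-1/166636) = -153429/166636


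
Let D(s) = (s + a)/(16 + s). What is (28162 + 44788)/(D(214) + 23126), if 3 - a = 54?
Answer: 16778500/5319143 ≈ 3.1544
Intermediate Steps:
a = -51 (a = 3 - 1*54 = 3 - 54 = -51)
D(s) = (-51 + s)/(16 + s) (D(s) = (s - 51)/(16 + s) = (-51 + s)/(16 + s))
(28162 + 44788)/(D(214) + 23126) = (28162 + 44788)/((-51 + 214)/(16 + 214) + 23126) = 72950/(163/230 + 23126) = 72950/(5319143/230) = 72950*(230/5319143) = 16778500/5319143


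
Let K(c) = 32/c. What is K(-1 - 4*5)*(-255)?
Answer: 2720/7 ≈ 388.57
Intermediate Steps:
K(-1 - 4*5)*(-255) = (32/(-1 - 4*5))*(-255) = (32/(-1 - 20))*(-255) = (32/(-21))*(-255) = (32*(-1/21))*(-255) = -32/21*(-255) = 2720/7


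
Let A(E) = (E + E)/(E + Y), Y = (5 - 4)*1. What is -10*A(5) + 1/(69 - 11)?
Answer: -2897/174 ≈ -16.649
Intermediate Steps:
Y = 1 (Y = 1*1 = 1)
A(E) = 2*E/(1 + E) (A(E) = (E + E)/(E + 1) = (2*E)/(1 + E) = 2*E/(1 + E))
-10*A(5) + 1/(69 - 11) = -20*5/(1 + 5) + 1/(69 - 11) = -20*5/6 + 1/58 = -10*5/3 + 1/58 = -50/3 + 1/58 = -2897/174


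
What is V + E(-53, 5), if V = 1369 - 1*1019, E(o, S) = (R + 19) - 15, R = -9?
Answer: 345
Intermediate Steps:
E(o, S) = -5 (E(o, S) = (-9 + 19) - 15 = 10 - 15 = -5)
V = 350 (V = 1369 - 1019 = 350)
V + E(-53, 5) = 350 - 5 = 345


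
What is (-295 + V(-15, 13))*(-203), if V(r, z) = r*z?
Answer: 99470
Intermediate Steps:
(-295 + V(-15, 13))*(-203) = (-295 - 15*13)*(-203) = (-295 - 195)*(-203) = -490*(-203) = 99470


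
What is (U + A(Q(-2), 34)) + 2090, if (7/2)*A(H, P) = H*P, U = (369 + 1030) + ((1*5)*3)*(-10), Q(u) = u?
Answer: 23237/7 ≈ 3319.6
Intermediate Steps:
U = 1249 (U = 1399 + (5*3)*(-10) = 1399 + 15*(-10) = 1399 - 150 = 1249)
A(H, P) = 2*H*P/7 (A(H, P) = 2*(H*P)/7 = 2*H*P/7)
(U + A(Q(-2), 34)) + 2090 = (1249 + (2/7)*(-2)*34) + 2090 = (1249 - 136/7) + 2090 = 8607/7 + 2090 = 23237/7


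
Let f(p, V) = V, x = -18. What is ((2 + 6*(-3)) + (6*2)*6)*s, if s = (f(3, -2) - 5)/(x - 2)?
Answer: 98/5 ≈ 19.600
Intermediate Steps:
s = 7/20 (s = (-2 - 5)/(-18 - 2) = -7/(-20) = -7*(-1/20) = 7/20 ≈ 0.35000)
((2 + 6*(-3)) + (6*2)*6)*s = ((2 + 6*(-3)) + (6*2)*6)*(7/20) = ((2 - 18) + 12*6)*(7/20) = (-16 + 72)*(7/20) = 56*(7/20) = 98/5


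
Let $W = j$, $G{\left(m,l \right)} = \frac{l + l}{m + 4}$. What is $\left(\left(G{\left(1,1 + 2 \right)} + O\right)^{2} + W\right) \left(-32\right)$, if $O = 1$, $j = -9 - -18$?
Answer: $- \frac{11072}{25} \approx -442.88$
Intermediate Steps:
$j = 9$ ($j = -9 + 18 = 9$)
$G{\left(m,l \right)} = \frac{2 l}{4 + m}$
$W = 9$
$\left(\left(G{\left(1,1 + 2 \right)} + O\right)^{2} + W\right) \left(-32\right) = \left(\left(\frac{2 \left(1 + 2\right)}{4 + 1} + 1\right)^{2} + 9\right) \left(-32\right) = \left(\left(2 \cdot 3 \cdot \frac{1}{5} + 1\right)^{2} + 9\right) \left(-32\right) = \left(\left(\frac{6}{5} + 1\right)^{2} + 9\right) \left(-32\right) = \left(\left(\frac{11}{5}\right)^{2} + 9\right) \left(-32\right) = \left(\frac{121}{25} + 9\right) \left(-32\right) = \frac{346}{25} \left(-32\right) = - \frac{11072}{25}$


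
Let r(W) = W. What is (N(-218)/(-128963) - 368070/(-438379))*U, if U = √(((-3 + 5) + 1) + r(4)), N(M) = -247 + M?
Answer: 47671257645*√7/56534670977 ≈ 2.2310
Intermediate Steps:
U = √7 (U = √(((-3 + 5) + 1) + 4) = √((2 + 1) + 4) = √(3 + 4) = √7 ≈ 2.6458)
(N(-218)/(-128963) - 368070/(-438379))*U = ((-247 - 218)/(-128963) - 368070/(-438379))*√7 = (-465*(-1/128963) - 368070*(-1/438379))*√7 = (465/128963 + 368070/438379)*√7 = 47671257645*√7/56534670977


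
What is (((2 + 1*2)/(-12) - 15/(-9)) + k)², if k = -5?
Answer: 121/9 ≈ 13.444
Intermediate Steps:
(((2 + 1*2)/(-12) - 15/(-9)) + k)² = (((2 + 1*2)/(-12) - 15/(-9)) - 5)² = (((2 + 2)*(-1/12) - 15*(-⅑)) - 5)² = ((4*(-1/12) + 5/3) - 5)² = ((-⅓ + 5/3) - 5)² = (4/3 - 5)² = (-11/3)² = 121/9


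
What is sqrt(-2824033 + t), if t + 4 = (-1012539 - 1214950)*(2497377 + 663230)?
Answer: 2*I*sqrt(1760055037465) ≈ 2.6533e+6*I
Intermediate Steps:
t = -7040217325827 (t = -4 + (-1012539 - 1214950)*(2497377 + 663230) = -4 - 2227489*3160607 = -4 - 7040217325823 = -7040217325827)
sqrt(-2824033 + t) = sqrt(-2824033 - 7040217325827) = sqrt(-7040220149860) = 2*I*sqrt(1760055037465)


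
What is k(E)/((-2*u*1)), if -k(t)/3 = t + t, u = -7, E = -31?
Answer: 93/7 ≈ 13.286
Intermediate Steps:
k(t) = -6*t (k(t) = -3*(t + t) = -6*t)
k(E)/((-2*u*1)) = (-6*(-31))/((-2*(-7)*1)) = 186/((14*1)) = 186/14 = 186*(1/14) = 93/7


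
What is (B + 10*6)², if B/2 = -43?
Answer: 676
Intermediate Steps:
B = -86 (B = 2*(-43) = -86)
(B + 10*6)² = (-86 + 10*6)² = (-86 + 60)² = (-26)² = 676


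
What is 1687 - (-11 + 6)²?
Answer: 1662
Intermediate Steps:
1687 - (-11 + 6)² = 1687 - 1*(-5)² = 1687 - 1*25 = 1687 - 25 = 1662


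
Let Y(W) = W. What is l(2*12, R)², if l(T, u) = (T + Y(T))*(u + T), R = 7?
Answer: 2214144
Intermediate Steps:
l(T, u) = 2*T*(T + u) (l(T, u) = (T + T)*(u + T) = (2*T)*(T + u) = 2*T*(T + u))
l(2*12, R)² = (2*(2*12)*(2*12 + 7))² = (2*24*(24 + 7))² = (2*24*31)² = 1488² = 2214144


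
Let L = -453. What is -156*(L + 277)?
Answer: 27456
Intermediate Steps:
-156*(L + 277) = -156*(-453 + 277) = -156*(-176) = 27456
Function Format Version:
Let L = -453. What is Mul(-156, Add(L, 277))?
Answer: 27456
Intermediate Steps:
Mul(-156, Add(L, 277)) = Mul(-156, Add(-453, 277)) = Mul(-156, -176) = 27456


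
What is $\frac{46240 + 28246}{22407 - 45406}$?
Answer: $- \frac{74486}{22999} \approx -3.2387$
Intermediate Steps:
$\frac{46240 + 28246}{22407 - 45406} = \frac{74486}{-22999} = 74486 \left(- \frac{1}{22999}\right) = - \frac{74486}{22999}$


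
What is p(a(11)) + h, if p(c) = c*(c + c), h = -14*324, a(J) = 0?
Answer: -4536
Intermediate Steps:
h = -4536
p(c) = 2*c² (p(c) = c*(2*c) = 2*c²)
p(a(11)) + h = 2*0² - 4536 = 2*0 - 4536 = 0 - 4536 = -4536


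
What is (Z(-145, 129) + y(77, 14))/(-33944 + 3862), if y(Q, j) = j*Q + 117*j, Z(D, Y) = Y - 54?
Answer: -2791/30082 ≈ -0.092780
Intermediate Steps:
Z(D, Y) = -54 + Y
y(Q, j) = 117*j + Q*j (y(Q, j) = Q*j + 117*j = 117*j + Q*j)
(Z(-145, 129) + y(77, 14))/(-33944 + 3862) = ((-54 + 129) + 14*(117 + 77))/(-33944 + 3862) = (75 + 14*194)/(-30082) = (75 + 2716)*(-1/30082) = 2791*(-1/30082) = -2791/30082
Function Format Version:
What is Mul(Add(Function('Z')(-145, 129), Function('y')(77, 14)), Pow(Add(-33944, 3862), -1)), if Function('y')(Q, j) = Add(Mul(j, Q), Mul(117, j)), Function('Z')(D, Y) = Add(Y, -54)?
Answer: Rational(-2791, 30082) ≈ -0.092780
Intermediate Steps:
Function('Z')(D, Y) = Add(-54, Y)
Function('y')(Q, j) = Add(Mul(117, j), Mul(Q, j)) (Function('y')(Q, j) = Add(Mul(Q, j), Mul(117, j)) = Add(Mul(117, j), Mul(Q, j)))
Mul(Add(Function('Z')(-145, 129), Function('y')(77, 14)), Pow(Add(-33944, 3862), -1)) = Mul(Add(Add(-54, 129), Mul(14, Add(117, 77))), Pow(Add(-33944, 3862), -1)) = Mul(Add(75, Mul(14, 194)), Pow(-30082, -1)) = Mul(Add(75, 2716), Rational(-1, 30082)) = Mul(2791, Rational(-1, 30082)) = Rational(-2791, 30082)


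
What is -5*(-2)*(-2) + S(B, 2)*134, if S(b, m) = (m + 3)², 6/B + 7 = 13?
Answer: 3330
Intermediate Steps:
B = 1 (B = 6/(-7 + 13) = 6/6 = 6*(⅙) = 1)
S(b, m) = (3 + m)²
-5*(-2)*(-2) + S(B, 2)*134 = -5*(-2)*(-2) + (3 + 2)²*134 = 10*(-2) + 5²*134 = -20 + 25*134 = -20 + 3350 = 3330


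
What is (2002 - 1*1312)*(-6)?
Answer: -4140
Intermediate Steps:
(2002 - 1*1312)*(-6) = (2002 - 1312)*(-6) = 690*(-6) = -4140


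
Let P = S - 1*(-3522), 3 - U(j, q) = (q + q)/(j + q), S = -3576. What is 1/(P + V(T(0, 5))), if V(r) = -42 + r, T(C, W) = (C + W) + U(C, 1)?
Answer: -1/90 ≈ -0.011111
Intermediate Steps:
U(j, q) = 3 - 2*q/(j + q) (U(j, q) = 3 - (q + q)/(j + q) = 3 - 2*q/(j + q))
T(C, W) = C + W + (1 + 3*C)/(1 + C) (T(C, W) = (C + W) + (1 + 3*C)/(C + 1) = (C + W) + (1 + 3*C)/(1 + C) = C + W + (1 + 3*C)/(1 + C))
P = -54 (P = -3576 - 1*(-3522) = -3576 + 3522 = -54)
1/(P + V(T(0, 5))) = 1/(-54 + (-42 + (1 + 3*0 + (1 + 0)*(0 + 5))/(1 + 0))) = 1/(-54 + (-42 + (1 + 0 + 1*5)/1)) = 1/(-54 + (-42 + 1*(1 + 0 + 5))) = 1/(-54 + (-42 + 1*6)) = 1/(-54 + (-42 + 6)) = 1/(-54 - 36) = 1/(-90) = -1/90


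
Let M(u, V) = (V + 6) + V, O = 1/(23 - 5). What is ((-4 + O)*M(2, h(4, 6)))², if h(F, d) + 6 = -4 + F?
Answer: 5041/9 ≈ 560.11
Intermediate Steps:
O = 1/18 ≈ 0.055556
h(F, d) = -10 + F (h(F, d) = -6 + (-4 + F) = -10 + F)
M(u, V) = 6 + 2*V (M(u, V) = (6 + V) + V = 6 + 2*V)
((-4 + O)*M(2, h(4, 6)))² = ((-4 + 1/18)*(6 + 2*(-10 + 4)))² = (-71*(6 + 2*(-6))/18)² = (-71*(6 - 12)/18)² = (-71/18*(-6))² = (71/3)² = 5041/9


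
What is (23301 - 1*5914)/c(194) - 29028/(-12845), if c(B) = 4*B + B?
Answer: 10059727/498386 ≈ 20.185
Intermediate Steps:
c(B) = 5*B
(23301 - 1*5914)/c(194) - 29028/(-12845) = (23301 - 1*5914)/((5*194)) - 29028/(-12845) = (23301 - 5914)/970 - 29028*(-1/12845) = 17387*(1/970) + 29028/12845 = 17387/970 + 29028/12845 = 10059727/498386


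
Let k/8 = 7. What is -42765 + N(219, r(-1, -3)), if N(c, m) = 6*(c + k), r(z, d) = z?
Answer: -41115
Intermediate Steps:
k = 56 (k = 8*7 = 56)
N(c, m) = 336 + 6*c (N(c, m) = 6*(c + 56) = 6*(56 + c) = 336 + 6*c)
-42765 + N(219, r(-1, -3)) = -42765 + (336 + 6*219) = -42765 + (336 + 1314) = -42765 + 1650 = -41115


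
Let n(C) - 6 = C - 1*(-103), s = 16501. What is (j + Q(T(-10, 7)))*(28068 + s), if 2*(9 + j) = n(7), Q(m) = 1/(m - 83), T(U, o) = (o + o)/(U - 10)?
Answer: 1827462707/837 ≈ 2.1833e+6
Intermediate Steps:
T(U, o) = 2*o/(-10 + U) (T(U, o) = (2*o)/(-10 + U) = 2*o/(-10 + U))
Q(m) = 1/(-83 + m)
n(C) = 109 + C (n(C) = 6 + (C - 1*(-103)) = 6 + (C + 103) = 6 + (103 + C) = 109 + C)
j = 49 (j = -9 + (109 + 7)/2 = -9 + (½)*116 = -9 + 58 = 49)
(j + Q(T(-10, 7)))*(28068 + s) = (49 + 1/(-83 + 2*7/(-10 - 10)))*(28068 + 16501) = (49 + 1/(-83 + 2*7/(-20)))*44569 = (49 + 1/(-83 + 2*7*(-1/20)))*44569 = (49 + 1/(-83 - 7/10))*44569 = (49 + 1/(-837/10))*44569 = (49 - 10/837)*44569 = (41003/837)*44569 = 1827462707/837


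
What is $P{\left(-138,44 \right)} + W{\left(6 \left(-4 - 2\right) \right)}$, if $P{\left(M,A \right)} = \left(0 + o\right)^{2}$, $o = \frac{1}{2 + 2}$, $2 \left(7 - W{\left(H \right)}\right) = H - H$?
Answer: $\frac{113}{16} \approx 7.0625$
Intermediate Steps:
$W{\left(H \right)} = 7$ ($W{\left(H \right)} = 7 - \frac{H - H}{2} = 7 - 0 = 7 + 0 = 7$)
$o = \frac{1}{4} \approx 0.25$
$P{\left(M,A \right)} = \frac{1}{16}$ ($P{\left(M,A \right)} = \left(0 + \frac{1}{4}\right)^{2} = \left(\frac{1}{4}\right)^{2} = \frac{1}{16}$)
$P{\left(-138,44 \right)} + W{\left(6 \left(-4 - 2\right) \right)} = \frac{1}{16} + 7 = \frac{113}{16}$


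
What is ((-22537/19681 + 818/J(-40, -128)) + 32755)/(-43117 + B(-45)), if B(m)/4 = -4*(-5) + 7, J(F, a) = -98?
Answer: -31578752753/41476546321 ≈ -0.76136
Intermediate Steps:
B(m) = 108 (B(m) = 4*(-4*(-5) + 7) = 4*(20 + 7) = 4*27 = 108)
((-22537/19681 + 818/J(-40, -128)) + 32755)/(-43117 + B(-45)) = ((-22537/19681 + 818/(-98)) + 32755)/(-43117 + 108) = ((-22537*1/19681 + 818*(-1/98)) + 32755)/(-43009) = ((-22537/19681 - 409/49) + 32755)*(-1/43009) = (-9153842/964369 + 32755)*(-1/43009) = (31578752753/964369)*(-1/43009) = -31578752753/41476546321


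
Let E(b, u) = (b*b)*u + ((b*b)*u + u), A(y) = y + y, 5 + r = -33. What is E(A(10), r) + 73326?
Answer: 42888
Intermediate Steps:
r = -38 (r = -5 - 33 = -38)
A(y) = 2*y
E(b, u) = u + 2*u*b² (E(b, u) = b²*u + (b²*u + u) = u*b² + (u*b² + u) = u*b² + (u + u*b²) = u + 2*u*b²)
E(A(10), r) + 73326 = -38*(1 + 2*(2*10)²) + 73326 = -38*(1 + 2*20²) + 73326 = -38*(1 + 2*400) + 73326 = -38*(1 + 800) + 73326 = -38*801 + 73326 = -30438 + 73326 = 42888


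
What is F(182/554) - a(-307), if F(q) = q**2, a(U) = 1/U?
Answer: 2618996/23555803 ≈ 0.11118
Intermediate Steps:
F(182/554) - a(-307) = (182/554)**2 - 1/(-307) = (182*(1/554))**2 - 1*(-1/307) = (91/277)**2 + 1/307 = 8281/76729 + 1/307 = 2618996/23555803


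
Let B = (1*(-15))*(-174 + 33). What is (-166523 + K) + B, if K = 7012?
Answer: -157396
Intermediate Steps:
B = 2115 (B = -15*(-141) = 2115)
(-166523 + K) + B = (-166523 + 7012) + 2115 = -159511 + 2115 = -157396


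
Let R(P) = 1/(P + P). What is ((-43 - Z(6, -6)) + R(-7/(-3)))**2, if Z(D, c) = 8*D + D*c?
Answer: 588289/196 ≈ 3001.5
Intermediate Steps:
R(P) = 1/(2*P)
((-43 - Z(6, -6)) + R(-7/(-3)))**2 = ((-43 - 6*(8 - 6)) + 1/(2*((-7/(-3)))))**2 = ((-43 - 6*2) + 1/(2*((-7*(-1/3)))))**2 = ((-43 - 1*12) + 1/(2*(7/3)))**2 = ((-43 - 12) + (1/2)*(3/7))**2 = (-55 + 3/14)**2 = (-767/14)**2 = 588289/196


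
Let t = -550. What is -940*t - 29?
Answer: 516971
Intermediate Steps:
-940*t - 29 = -940*(-550) - 29 = 517000 - 29 = 516971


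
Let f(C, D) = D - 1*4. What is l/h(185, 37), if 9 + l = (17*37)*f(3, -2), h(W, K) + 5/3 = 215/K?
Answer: -419913/460 ≈ -912.85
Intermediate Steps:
h(W, K) = -5/3 + 215/K
f(C, D) = -4 + D (f(C, D) = D - 4 = -4 + D)
l = -3783 (l = -9 + (17*37)*(-4 - 2) = -9 + 629*(-6) = -9 - 3774 = -3783)
l/h(185, 37) = -3783/(-5/3 + 215/37) = -3783/460/111 = -3783*111/460 = -419913/460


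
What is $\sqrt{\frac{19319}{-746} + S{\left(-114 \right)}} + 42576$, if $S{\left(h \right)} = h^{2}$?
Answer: $42576 + \frac{\sqrt{7218069962}}{746} \approx 42690.0$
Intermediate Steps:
$\sqrt{\frac{19319}{-746} + S{\left(-114 \right)}} + 42576 = \sqrt{\frac{19319}{-746} + \left(-114\right)^{2}} + 42576 = \sqrt{19319 \left(- \frac{1}{746}\right) + 12996} + 42576 = \sqrt{- \frac{19319}{746} + 12996} + 42576 = \sqrt{\frac{9675697}{746}} + 42576 = \frac{\sqrt{7218069962}}{746} + 42576 = 42576 + \frac{\sqrt{7218069962}}{746}$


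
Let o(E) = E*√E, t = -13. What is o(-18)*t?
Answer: 702*I*√2 ≈ 992.78*I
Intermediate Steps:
o(E) = E^(3/2)
o(-18)*t = (-18)^(3/2)*(-13) = -54*I*√2*(-13) = 702*I*√2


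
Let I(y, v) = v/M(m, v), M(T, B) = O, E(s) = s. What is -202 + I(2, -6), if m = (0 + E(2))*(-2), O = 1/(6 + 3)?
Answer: -256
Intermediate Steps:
O = ⅑ (O = 1/9 = ⅑ ≈ 0.11111)
m = -4 (m = (0 + 2)*(-2) = 2*(-2) = -4)
M(T, B) = ⅑
I(y, v) = 9*v (I(y, v) = v/(⅑) = v*9 = 9*v)
-202 + I(2, -6) = -202 + 9*(-6) = -202 - 54 = -256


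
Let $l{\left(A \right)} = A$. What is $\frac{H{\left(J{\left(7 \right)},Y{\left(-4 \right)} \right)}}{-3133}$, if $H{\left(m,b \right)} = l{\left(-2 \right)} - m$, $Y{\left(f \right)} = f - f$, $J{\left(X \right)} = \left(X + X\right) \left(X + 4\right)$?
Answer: $\frac{12}{241} \approx 0.049793$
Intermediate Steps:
$J{\left(X \right)} = 2 X \left(4 + X\right)$
$Y{\left(f \right)} = 0$
$H{\left(m,b \right)} = -2 - m$
$\frac{H{\left(J{\left(7 \right)},Y{\left(-4 \right)} \right)}}{-3133} = \frac{-2 - 2 \cdot 7 \left(4 + 7\right)}{-3133} = \left(-2 - 2 \cdot 7 \cdot 11\right) \left(- \frac{1}{3133}\right) = \left(-2 - 154\right) \left(- \frac{1}{3133}\right) = \left(-156\right) \left(- \frac{1}{3133}\right) = \frac{12}{241}$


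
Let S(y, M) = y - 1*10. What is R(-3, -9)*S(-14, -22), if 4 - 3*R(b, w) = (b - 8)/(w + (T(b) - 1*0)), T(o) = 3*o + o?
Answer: -584/21 ≈ -27.810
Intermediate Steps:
T(o) = 4*o
S(y, M) = -10 + y (S(y, M) = y - 10 = -10 + y)
R(b, w) = 4/3 - (-8 + b)/(3*(w + 4*b)) (R(b, w) = 4/3 - (b - 8)/(3*(w + (4*b - 1*0))) = 4/3 - (-8 + b)/(3*(w + (4*b + 0))) = 4/3 - (-8 + b)/(3*(w + 4*b)))
R(-3, -9)*S(-14, -22) = ((8 + 4*(-9) + 15*(-3))/(3*(-9 + 4*(-3))))*(-10 - 14) = ((8 - 36 - 45)/(3*(-9 - 12)))*(-24) = ((1/3)*(-73)/(-21))*(-24) = ((1/3)*(-1/21)*(-73))*(-24) = (73/63)*(-24) = -584/21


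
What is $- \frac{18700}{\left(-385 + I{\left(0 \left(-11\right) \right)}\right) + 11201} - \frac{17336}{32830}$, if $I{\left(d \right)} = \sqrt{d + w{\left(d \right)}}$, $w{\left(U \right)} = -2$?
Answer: $\frac{44 \left(- 197 \sqrt{2} + 9107127 i\right)}{16415 \left(\sqrt{2} - 10816 i\right)} \approx -2.257 + 0.00022606 i$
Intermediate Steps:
$I{\left(d \right)} = \sqrt{-2 + d}$ ($I{\left(d \right)} = \sqrt{d - 2} = \sqrt{-2 + d}$)
$- \frac{18700}{\left(-385 + I{\left(0 \left(-11\right) \right)}\right) + 11201} - \frac{17336}{32830} = - \frac{18700}{\left(-385 + \sqrt{-2 + 0 \left(-11\right)}\right) + 11201} - \frac{17336}{32830} = - \frac{18700}{\left(-385 + \sqrt{-2 + 0}\right) + 11201} - \frac{8668}{16415} = - \frac{18700}{\left(-385 + \sqrt{-2}\right) + 11201} - \frac{8668}{16415} = - \frac{18700}{\left(-385 + i \sqrt{2}\right) + 11201} - \frac{8668}{16415} = - \frac{18700}{10816 + i \sqrt{2}} - \frac{8668}{16415} = - \frac{8668}{16415} - \frac{18700}{10816 + i \sqrt{2}}$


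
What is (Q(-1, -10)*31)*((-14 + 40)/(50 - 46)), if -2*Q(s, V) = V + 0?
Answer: 2015/2 ≈ 1007.5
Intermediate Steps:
Q(s, V) = -V/2 (Q(s, V) = -(V + 0)/2 = -V/2)
(Q(-1, -10)*31)*((-14 + 40)/(50 - 46)) = (-½*(-10)*31)*((-14 + 40)/(50 - 46)) = (5*31)*(26/4) = 155*(26*(¼)) = 155*(13/2) = 2015/2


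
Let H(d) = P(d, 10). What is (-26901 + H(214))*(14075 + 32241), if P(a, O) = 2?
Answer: -1245854084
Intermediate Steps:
H(d) = 2
(-26901 + H(214))*(14075 + 32241) = (-26901 + 2)*(14075 + 32241) = -26899*46316 = -1245854084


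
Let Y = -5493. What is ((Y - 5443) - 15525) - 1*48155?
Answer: -74616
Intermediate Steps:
((Y - 5443) - 15525) - 1*48155 = ((-5493 - 5443) - 15525) - 1*48155 = (-10936 - 15525) - 48155 = -26461 - 48155 = -74616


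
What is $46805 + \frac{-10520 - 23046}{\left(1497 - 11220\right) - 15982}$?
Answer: $\frac{1203156091}{25705} \approx 46806.0$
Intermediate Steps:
$46805 + \frac{-10520 - 23046}{\left(1497 - 11220\right) - 15982} = 46805 - \frac{33566}{-9723 - 15982} = 46805 - \frac{33566}{-25705} = 46805 - - \frac{33566}{25705} = 46805 + \frac{33566}{25705} = \frac{1203156091}{25705}$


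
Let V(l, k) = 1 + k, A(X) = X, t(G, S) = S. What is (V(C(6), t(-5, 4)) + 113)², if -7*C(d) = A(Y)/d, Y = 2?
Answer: 13924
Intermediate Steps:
C(d) = -2/(7*d)
(V(C(6), t(-5, 4)) + 113)² = ((1 + 4) + 113)² = (5 + 113)² = 118² = 13924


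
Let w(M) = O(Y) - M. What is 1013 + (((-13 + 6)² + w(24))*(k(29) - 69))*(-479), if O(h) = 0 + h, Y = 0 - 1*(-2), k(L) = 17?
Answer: 673529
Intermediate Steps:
Y = 2 (Y = 0 + 2 = 2)
O(h) = h
w(M) = 2 - M
1013 + (((-13 + 6)² + w(24))*(k(29) - 69))*(-479) = 1013 + (((-13 + 6)² + (2 - 1*24))*(17 - 69))*(-479) = 1013 + (((-7)² + (2 - 24))*(-52))*(-479) = 1013 + ((49 - 22)*(-52))*(-479) = 1013 + (27*(-52))*(-479) = 1013 - 1404*(-479) = 1013 + 672516 = 673529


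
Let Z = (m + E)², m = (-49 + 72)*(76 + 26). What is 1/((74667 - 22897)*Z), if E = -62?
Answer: 1/270066281120 ≈ 3.7028e-12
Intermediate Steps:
m = 2346 (m = 23*102 = 2346)
Z = 5216656 (Z = (2346 - 62)² = 2284² = 5216656)
1/((74667 - 22897)*Z) = 1/((74667 - 22897)*5216656) = (1/5216656)/51770 = (1/51770)*(1/5216656) = 1/270066281120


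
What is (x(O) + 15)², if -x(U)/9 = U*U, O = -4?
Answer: 16641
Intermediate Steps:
x(U) = -9*U² (x(U) = -9*U*U = -9*U²)
(x(O) + 15)² = (-9*(-4)² + 15)² = (-9*16 + 15)² = (-144 + 15)² = (-129)² = 16641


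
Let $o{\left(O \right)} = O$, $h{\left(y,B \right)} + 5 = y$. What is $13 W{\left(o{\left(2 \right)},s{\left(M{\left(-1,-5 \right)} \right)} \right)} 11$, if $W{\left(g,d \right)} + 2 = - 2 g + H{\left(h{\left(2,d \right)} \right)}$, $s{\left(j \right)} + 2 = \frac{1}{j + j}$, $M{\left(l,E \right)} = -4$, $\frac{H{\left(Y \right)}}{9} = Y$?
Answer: $-4719$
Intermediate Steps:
$h{\left(y,B \right)} = -5 + y$
$H{\left(Y \right)} = 9 Y$
$s{\left(j \right)} = -2 + \frac{1}{2 j}$ ($s{\left(j \right)} = -2 + \frac{1}{j + j} = -2 + \frac{1}{2 j}$)
$W{\left(g,d \right)} = -29 - 2 g$ ($W{\left(g,d \right)} = -2 - \left(- 9 \left(-5 + 2\right) + 2 g\right) = -2 - \left(27 + 2 g\right) = -29 - 2 g$)
$13 W{\left(o{\left(2 \right)},s{\left(M{\left(-1,-5 \right)} \right)} \right)} 11 = 13 \left(-29 - 4\right) 11 = 13 \left(-33\right) 11 = \left(-429\right) 11 = -4719$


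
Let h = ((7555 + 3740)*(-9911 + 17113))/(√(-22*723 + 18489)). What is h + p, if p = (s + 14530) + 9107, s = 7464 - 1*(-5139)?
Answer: 36240 + 27115530*√287/287 ≈ 1.6368e+6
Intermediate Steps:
s = 12603 (s = 7464 + 5139 = 12603)
p = 36240 (p = (12603 + 14530) + 9107 = 27133 + 9107 = 36240)
h = 27115530*√287/287 (h = (11295*7202)/(√(-15906 + 18489)) = 81346590/(√2583) = 81346590/((3*√287)) = 81346590*(√287/861) = 27115530*√287/287 ≈ 1.6006e+6)
h + p = 27115530*√287/287 + 36240 = 36240 + 27115530*√287/287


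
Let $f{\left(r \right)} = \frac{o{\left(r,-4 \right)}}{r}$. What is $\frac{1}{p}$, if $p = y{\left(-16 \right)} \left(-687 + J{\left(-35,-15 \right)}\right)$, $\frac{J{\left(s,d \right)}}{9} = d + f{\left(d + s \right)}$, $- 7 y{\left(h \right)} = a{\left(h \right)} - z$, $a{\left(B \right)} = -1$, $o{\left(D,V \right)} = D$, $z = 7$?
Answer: $- \frac{7}{6504} \approx -0.0010763$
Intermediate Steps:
$y{\left(h \right)} = \frac{8}{7}$ ($y{\left(h \right)} = - \frac{-1 - 7}{7} = \left(- \frac{1}{7}\right) \left(-8\right) = \frac{8}{7}$)
$f{\left(r \right)} = 1$ ($f{\left(r \right)} = \frac{r}{r} = 1$)
$J{\left(s,d \right)} = 9 + 9 d$ ($J{\left(s,d \right)} = 9 \left(d + 1\right) = 9 \left(1 + d\right) = 9 + 9 d$)
$p = - \frac{6504}{7}$ ($p = \frac{8 \left(-687 + \left(9 + 9 \left(-15\right)\right)\right)}{7} = \frac{8 \left(-687 + \left(9 - 135\right)\right)}{7} = \frac{8 \left(-687 - 126\right)}{7} = \frac{8}{7} \left(-813\right) = - \frac{6504}{7} \approx -929.14$)
$\frac{1}{p} = \frac{1}{- \frac{6504}{7}} = - \frac{7}{6504}$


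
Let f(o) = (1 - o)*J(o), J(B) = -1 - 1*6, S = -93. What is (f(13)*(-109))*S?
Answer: 851508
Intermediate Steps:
J(B) = -7 (J(B) = -1 - 6 = -7)
f(o) = -7 + 7*o (f(o) = (1 - o)*(-7) = -7 + 7*o)
(f(13)*(-109))*S = ((-7 + 7*13)*(-109))*(-93) = ((-7 + 91)*(-109))*(-93) = (84*(-109))*(-93) = -9156*(-93) = 851508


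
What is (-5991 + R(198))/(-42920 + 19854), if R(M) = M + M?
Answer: 5595/23066 ≈ 0.24256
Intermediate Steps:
R(M) = 2*M
(-5991 + R(198))/(-42920 + 19854) = (-5991 + 2*198)/(-42920 + 19854) = (-5991 + 396)/(-23066) = -5595*(-1/23066) = 5595/23066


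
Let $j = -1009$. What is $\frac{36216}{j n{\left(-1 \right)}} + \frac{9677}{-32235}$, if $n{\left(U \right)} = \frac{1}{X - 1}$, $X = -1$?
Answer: $\frac{2325081427}{32525115} \approx 71.486$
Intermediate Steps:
$n{\left(U \right)} = - \frac{1}{2}$ ($n{\left(U \right)} = \frac{1}{-1 - 1} = \frac{1}{-2} = - \frac{1}{2}$)
$\frac{36216}{j n{\left(-1 \right)}} + \frac{9677}{-32235} = \frac{36216}{\left(-1009\right) \left(- \frac{1}{2}\right)} + \frac{9677}{-32235} = \frac{36216}{\frac{1009}{2}} + 9677 \left(- \frac{1}{32235}\right) = 36216 \cdot \frac{2}{1009} - \frac{9677}{32235} = \frac{72432}{1009} - \frac{9677}{32235} = \frac{2325081427}{32525115}$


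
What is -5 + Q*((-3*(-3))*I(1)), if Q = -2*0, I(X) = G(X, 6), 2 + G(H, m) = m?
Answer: -5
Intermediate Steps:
G(H, m) = -2 + m
I(X) = 4 (I(X) = -2 + 6 = 4)
Q = 0
-5 + Q*((-3*(-3))*I(1)) = -5 + 0*(-3*(-3)*4) = -5 + 0*(9*4) = -5 + 0*36 = -5 + 0 = -5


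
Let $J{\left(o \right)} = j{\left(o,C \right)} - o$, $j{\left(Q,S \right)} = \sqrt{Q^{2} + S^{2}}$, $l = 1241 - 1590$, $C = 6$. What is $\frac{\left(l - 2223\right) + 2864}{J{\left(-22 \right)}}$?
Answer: $- \frac{1606}{9} + \frac{146 \sqrt{130}}{9} \approx 6.5173$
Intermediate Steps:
$l = -349$ ($l = 1241 - 1590 = -349$)
$J{\left(o \right)} = \sqrt{36 + o^{2}} - o$ ($J{\left(o \right)} = \sqrt{o^{2} + 6^{2}} - o = \sqrt{o^{2} + 36} - o = \sqrt{36 + o^{2}} - o$)
$\frac{\left(l - 2223\right) + 2864}{J{\left(-22 \right)}} = \frac{\left(-349 - 2223\right) + 2864}{\sqrt{36 + \left(-22\right)^{2}} - -22} = \frac{-2572 + 2864}{\sqrt{36 + 484} + 22} = \frac{292}{\sqrt{520} + 22} = \frac{292}{2 \sqrt{130} + 22} = \frac{292}{22 + 2 \sqrt{130}}$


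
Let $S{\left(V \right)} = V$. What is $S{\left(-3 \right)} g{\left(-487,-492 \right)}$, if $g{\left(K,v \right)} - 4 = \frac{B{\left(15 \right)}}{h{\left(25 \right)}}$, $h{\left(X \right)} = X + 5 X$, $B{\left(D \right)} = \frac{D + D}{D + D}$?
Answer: $- \frac{601}{50} \approx -12.02$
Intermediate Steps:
$B{\left(D \right)} = 1$ ($B{\left(D \right)} = \frac{2 D}{2 D} = 2 D \frac{1}{2 D} = 1$)
$h{\left(X \right)} = 6 X$
$g{\left(K,v \right)} = \frac{601}{150}$ ($g{\left(K,v \right)} = 4 + 1 \frac{1}{6 \cdot 25} = 4 + 1 \cdot \frac{1}{150} = 4 + \frac{1}{150} = \frac{601}{150}$)
$S{\left(-3 \right)} g{\left(-487,-492 \right)} = \left(-3\right) \frac{601}{150} = - \frac{601}{50}$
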